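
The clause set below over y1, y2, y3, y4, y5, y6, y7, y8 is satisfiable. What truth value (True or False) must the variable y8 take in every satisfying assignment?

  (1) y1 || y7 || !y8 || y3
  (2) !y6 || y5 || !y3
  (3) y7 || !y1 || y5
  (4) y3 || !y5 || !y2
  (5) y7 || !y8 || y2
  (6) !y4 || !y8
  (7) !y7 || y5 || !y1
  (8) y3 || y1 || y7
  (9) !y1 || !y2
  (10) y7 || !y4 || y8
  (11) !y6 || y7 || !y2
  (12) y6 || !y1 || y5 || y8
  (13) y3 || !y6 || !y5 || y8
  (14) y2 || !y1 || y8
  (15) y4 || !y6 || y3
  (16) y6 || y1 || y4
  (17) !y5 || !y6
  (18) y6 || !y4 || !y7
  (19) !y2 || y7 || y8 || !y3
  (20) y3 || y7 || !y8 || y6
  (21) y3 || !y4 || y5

True

Suppose y8 = false.
Case y1 = false:
Case y3 = true:
Case y6 = false:
Unit clause (y4) forces y4 = true.
Unit clause (y7) forces y7 = true.
That conflicts with the unit clause (!y7).
That branch fails; take y6 = true instead.
Unit clause (y5) forces y5 = true.
That conflicts with the unit clause (!y5).
Both values of y6 lead to a conflict.
That branch fails; take y3 = false instead.
Unit clause (y7) forces y7 = true.
Case y5 = false:
Unit clause (!y4) forces y4 = false.
Unit clause (!y6) forces y6 = false.
That conflicts with the unit clause (y6).
That branch fails; take y5 = true instead.
Unit clause (!y2) forces y2 = false.
Unit clause (!y6) forces y6 = false.
Unit clause (y4) forces y4 = true.
That conflicts with the unit clause (!y4).
Both values of y5 lead to a conflict.
Both values of y3 lead to a conflict.
That branch fails; take y1 = true instead.
Unit clause (!y2) forces y2 = false.
That conflicts with the unit clause (y2).
Both values of y1 lead to a conflict.
So every satisfying assignment has y8 = True.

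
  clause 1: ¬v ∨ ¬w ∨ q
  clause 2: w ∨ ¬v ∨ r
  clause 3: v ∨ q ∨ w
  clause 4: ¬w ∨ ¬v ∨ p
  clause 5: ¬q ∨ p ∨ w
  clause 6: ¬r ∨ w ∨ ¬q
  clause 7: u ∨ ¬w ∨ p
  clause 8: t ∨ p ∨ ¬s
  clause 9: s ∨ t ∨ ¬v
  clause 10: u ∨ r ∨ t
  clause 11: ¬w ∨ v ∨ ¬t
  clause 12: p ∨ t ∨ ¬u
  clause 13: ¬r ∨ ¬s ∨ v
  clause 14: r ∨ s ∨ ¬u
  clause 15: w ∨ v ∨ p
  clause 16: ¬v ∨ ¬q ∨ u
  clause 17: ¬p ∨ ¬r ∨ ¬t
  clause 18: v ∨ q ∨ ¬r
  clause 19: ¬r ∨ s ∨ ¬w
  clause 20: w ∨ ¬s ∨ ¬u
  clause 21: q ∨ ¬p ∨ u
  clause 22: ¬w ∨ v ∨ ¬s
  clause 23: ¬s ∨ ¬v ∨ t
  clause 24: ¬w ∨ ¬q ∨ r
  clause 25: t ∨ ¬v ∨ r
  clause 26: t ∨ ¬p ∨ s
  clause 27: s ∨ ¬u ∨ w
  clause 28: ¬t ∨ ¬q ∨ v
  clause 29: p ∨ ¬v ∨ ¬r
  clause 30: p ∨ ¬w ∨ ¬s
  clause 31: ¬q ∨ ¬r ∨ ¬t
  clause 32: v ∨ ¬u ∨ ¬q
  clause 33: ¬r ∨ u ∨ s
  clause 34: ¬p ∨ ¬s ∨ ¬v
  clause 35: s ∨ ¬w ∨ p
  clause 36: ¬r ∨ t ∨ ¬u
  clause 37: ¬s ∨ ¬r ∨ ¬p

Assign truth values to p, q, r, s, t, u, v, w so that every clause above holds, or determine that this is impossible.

UNSATISFIABLE

Branch on v: set v = False.
Branch on q: set q = True.
The clause (¬t) is unit, so t = False.
The clause (¬u) is unit, so u = False.
The clause (r) is unit, so r = True.
The clause (w) is unit, so w = True.
The clause (p) is unit, so p = True.
The clause (¬s) is unit, so s = False.
But (s) is also a unit clause — contradiction.
Undo q and try q = False.
The clause (w) is unit, so w = True.
The clause (¬t) is unit, so t = False.
The clause (¬r) is unit, so r = False.
The clause (u) is unit, so u = True.
The clause (p) is unit, so p = True.
The clause (s) is unit, so s = True.
But (¬s) is also a unit clause — contradiction.
Neither q = True nor q = False works.
Undo v and try v = True.
Branch on w: set w = False.
The clause (r) is unit, so r = True.
The clause (¬q) is unit, so q = False.
The clause (p) is unit, so p = True.
The clause (¬t) is unit, so t = False.
The clause (s) is unit, so s = True.
But (¬s) is also a unit clause — contradiction.
Undo w and try w = True.
The clause (q) is unit, so q = True.
The clause (p) is unit, so p = True.
The clause (u) is unit, so u = True.
The clause (r) is unit, so r = True.
The clause (¬t) is unit, so t = False.
But (t) is also a unit clause — contradiction.
Neither w = True nor w = False works.
Neither v = True nor v = False works.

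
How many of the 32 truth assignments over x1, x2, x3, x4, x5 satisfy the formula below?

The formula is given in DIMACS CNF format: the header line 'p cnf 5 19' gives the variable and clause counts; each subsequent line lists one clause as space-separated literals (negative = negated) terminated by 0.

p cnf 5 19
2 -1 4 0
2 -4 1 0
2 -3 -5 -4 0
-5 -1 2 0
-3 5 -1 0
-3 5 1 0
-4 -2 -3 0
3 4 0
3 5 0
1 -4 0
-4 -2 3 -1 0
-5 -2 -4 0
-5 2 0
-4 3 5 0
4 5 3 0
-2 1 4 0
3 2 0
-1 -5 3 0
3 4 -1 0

There are 2^5 = 32 truth assignments over (x1, x2, x3, x4, x5).
Split on x1. With x1 = True, the clauses containing x1 are satisfied and ¬x1 drops from the rest; 1 of the 2^4 = 16 assignments to the other variables satisfy what remains.
With x1 = False, by the same count on the reduced clause set, 0 assignments work.
(One model: x1=T, x2=T, x3=T, x4=F, x5=T.)
Total: 1 + 0 = 1.

1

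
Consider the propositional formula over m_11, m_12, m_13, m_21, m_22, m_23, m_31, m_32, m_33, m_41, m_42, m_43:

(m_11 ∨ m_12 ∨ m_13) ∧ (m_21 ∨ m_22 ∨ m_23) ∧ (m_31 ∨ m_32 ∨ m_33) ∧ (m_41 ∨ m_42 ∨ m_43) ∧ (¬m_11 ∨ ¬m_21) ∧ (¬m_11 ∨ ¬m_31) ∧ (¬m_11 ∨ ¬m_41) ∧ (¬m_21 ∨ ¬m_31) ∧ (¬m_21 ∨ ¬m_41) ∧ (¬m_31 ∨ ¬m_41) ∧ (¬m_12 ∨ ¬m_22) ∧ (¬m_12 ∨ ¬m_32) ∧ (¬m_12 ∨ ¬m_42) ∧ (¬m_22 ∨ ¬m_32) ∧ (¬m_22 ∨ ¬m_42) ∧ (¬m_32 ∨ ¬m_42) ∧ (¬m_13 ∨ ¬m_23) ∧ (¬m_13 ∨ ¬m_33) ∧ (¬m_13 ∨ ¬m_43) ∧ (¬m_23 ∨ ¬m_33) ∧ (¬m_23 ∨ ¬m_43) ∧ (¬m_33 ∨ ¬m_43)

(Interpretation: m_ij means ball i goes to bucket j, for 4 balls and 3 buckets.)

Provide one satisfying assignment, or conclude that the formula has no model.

Branch on m_11: set m_11 = False.
Branch on m_12: set m_12 = True.
The clause (¬m_22) is unit, so m_22 = False.
The clause (¬m_32) is unit, so m_32 = False.
The clause (¬m_42) is unit, so m_42 = False.
Branch on m_21: set m_21 = True.
The clause (¬m_31) is unit, so m_31 = False.
The clause (m_33) is unit, so m_33 = True.
The clause (¬m_41) is unit, so m_41 = False.
The clause (m_43) is unit, so m_43 = True.
But (¬m_43) is also a unit clause — contradiction.
Backtrack on m_21: now try m_21 = False.
The clause (m_23) is unit, so m_23 = True.
The clause (¬m_13) is unit, so m_13 = False.
The clause (¬m_33) is unit, so m_33 = False.
The clause (m_31) is unit, so m_31 = True.
The clause (¬m_41) is unit, so m_41 = False.
The clause (m_43) is unit, so m_43 = True.
But (¬m_43) is also a unit clause — contradiction.
Either choice for m_21 ends in contradiction.
Backtrack on m_12: now try m_12 = False.
The clause (m_13) is unit, so m_13 = True.
The clause (¬m_23) is unit, so m_23 = False.
The clause (¬m_33) is unit, so m_33 = False.
The clause (¬m_43) is unit, so m_43 = False.
Branch on m_21: set m_21 = True.
The clause (¬m_31) is unit, so m_31 = False.
The clause (m_32) is unit, so m_32 = True.
The clause (¬m_41) is unit, so m_41 = False.
The clause (m_42) is unit, so m_42 = True.
But (¬m_42) is also a unit clause — contradiction.
Backtrack on m_21: now try m_21 = False.
The clause (m_22) is unit, so m_22 = True.
The clause (¬m_32) is unit, so m_32 = False.
The clause (m_31) is unit, so m_31 = True.
The clause (¬m_41) is unit, so m_41 = False.
The clause (m_42) is unit, so m_42 = True.
But (¬m_42) is also a unit clause — contradiction.
Either choice for m_21 ends in contradiction.
Either choice for m_12 ends in contradiction.
Backtrack on m_11: now try m_11 = True.
The clause (¬m_21) is unit, so m_21 = False.
The clause (¬m_31) is unit, so m_31 = False.
The clause (¬m_41) is unit, so m_41 = False.
Branch on m_22: set m_22 = True.
The clause (¬m_12) is unit, so m_12 = False.
The clause (¬m_32) is unit, so m_32 = False.
The clause (m_33) is unit, so m_33 = True.
The clause (¬m_42) is unit, so m_42 = False.
The clause (m_43) is unit, so m_43 = True.
But (¬m_43) is also a unit clause — contradiction.
Backtrack on m_22: now try m_22 = False.
The clause (m_23) is unit, so m_23 = True.
The clause (¬m_13) is unit, so m_13 = False.
The clause (¬m_33) is unit, so m_33 = False.
The clause (m_32) is unit, so m_32 = True.
The clause (¬m_12) is unit, so m_12 = False.
The clause (¬m_42) is unit, so m_42 = False.
The clause (m_43) is unit, so m_43 = True.
But (¬m_43) is also a unit clause — contradiction.
Either choice for m_22 ends in contradiction.
Either choice for m_11 ends in contradiction.

UNSATISFIABLE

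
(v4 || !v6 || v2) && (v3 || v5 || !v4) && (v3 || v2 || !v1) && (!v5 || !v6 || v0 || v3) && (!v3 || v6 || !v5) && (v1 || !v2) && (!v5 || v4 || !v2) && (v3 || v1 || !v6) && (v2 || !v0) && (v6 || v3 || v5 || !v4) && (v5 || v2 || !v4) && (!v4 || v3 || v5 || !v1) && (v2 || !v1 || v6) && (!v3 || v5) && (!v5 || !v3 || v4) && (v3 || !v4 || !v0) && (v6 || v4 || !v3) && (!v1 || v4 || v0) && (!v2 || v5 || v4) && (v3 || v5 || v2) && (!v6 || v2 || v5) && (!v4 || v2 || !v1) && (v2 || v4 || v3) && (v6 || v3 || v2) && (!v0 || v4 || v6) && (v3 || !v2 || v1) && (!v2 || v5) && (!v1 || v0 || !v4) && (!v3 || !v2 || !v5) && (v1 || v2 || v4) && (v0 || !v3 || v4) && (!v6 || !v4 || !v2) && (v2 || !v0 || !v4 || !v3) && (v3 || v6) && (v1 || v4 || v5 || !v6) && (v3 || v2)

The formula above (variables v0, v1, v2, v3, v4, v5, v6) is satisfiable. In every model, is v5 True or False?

True

Suppose v5 = false.
From the singleton clause (!v3), v3 = false.
From the singleton clause (!v4), v4 = false.
From the singleton clause (!v2), v2 = false.
That conflicts with the unit clause (v2).
So every satisfying assignment has v5 = True.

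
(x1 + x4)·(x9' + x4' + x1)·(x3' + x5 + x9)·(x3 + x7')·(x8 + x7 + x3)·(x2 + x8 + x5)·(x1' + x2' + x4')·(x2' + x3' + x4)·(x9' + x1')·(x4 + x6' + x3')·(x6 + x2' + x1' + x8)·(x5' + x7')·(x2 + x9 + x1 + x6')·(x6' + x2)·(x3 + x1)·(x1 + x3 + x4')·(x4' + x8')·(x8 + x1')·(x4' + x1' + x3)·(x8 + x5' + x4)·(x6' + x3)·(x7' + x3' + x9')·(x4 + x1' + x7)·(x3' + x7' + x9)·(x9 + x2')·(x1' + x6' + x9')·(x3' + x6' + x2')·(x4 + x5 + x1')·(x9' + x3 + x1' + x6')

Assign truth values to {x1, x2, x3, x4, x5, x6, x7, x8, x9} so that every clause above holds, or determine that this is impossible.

Branch on x1: set x1 = 0.
(x4) alone gives x4 = 1.
(x9') alone gives x9 = 0.
(x3) alone gives x3 = 1.
(x5) alone gives x5 = 1.
(x7') alone gives x7 = 0.
(x8') alone gives x8 = 0.
(x2') alone gives x2 = 0.
(x6') alone gives x6 = 0.
All clauses are satisfied.

x1=0; x2=0; x3=1; x4=1; x5=1; x6=0; x7=0; x8=0; x9=0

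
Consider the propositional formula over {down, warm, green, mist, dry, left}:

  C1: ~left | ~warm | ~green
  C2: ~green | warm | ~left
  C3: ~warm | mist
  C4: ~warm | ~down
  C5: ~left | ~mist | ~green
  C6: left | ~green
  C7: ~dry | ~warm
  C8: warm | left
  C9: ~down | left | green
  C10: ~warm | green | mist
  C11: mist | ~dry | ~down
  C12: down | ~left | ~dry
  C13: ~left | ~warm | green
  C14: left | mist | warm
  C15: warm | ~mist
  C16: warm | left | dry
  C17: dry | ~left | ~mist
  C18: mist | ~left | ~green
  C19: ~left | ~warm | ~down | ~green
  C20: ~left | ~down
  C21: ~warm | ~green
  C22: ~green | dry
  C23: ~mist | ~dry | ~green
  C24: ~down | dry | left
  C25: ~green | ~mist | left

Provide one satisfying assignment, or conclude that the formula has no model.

down: 0,  warm: 0,  green: 0,  mist: 0,  dry: 0,  left: 1

Suppose warm = 0.
(left) alone gives left = 1.
(~green) alone gives green = 0.
(~mist) alone gives mist = 0.
(~down) alone gives down = 0.
(~dry) alone gives dry = 0.
This assignment satisfies each clause.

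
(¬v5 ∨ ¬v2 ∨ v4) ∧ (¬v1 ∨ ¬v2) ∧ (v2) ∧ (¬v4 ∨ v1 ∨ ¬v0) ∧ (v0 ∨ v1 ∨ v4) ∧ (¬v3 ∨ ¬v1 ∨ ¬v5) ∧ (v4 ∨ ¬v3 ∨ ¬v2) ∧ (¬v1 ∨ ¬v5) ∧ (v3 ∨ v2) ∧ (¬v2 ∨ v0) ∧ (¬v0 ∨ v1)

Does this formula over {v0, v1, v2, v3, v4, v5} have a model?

(v2) alone gives v2 = True.
(¬v1) alone gives v1 = False.
(v0) alone gives v0 = True.
Now (¬v0) is unsatisfied and unit — conflict.
No assignment satisfies every clause.

No, unsatisfiable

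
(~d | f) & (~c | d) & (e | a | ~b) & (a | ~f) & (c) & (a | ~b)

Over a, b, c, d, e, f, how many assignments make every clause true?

There are 2^6 = 64 truth assignments over (a, b, c, d, e, f).
Split on f. With f = 1, the clauses containing f are satisfied and ~f drops from the rest; 4 of the 2^5 = 32 assignments to the other variables satisfy what remains.
With f = 0, by the same count on the reduced clause set, 0 assignments work.
Total: 4 + 0 = 4.

4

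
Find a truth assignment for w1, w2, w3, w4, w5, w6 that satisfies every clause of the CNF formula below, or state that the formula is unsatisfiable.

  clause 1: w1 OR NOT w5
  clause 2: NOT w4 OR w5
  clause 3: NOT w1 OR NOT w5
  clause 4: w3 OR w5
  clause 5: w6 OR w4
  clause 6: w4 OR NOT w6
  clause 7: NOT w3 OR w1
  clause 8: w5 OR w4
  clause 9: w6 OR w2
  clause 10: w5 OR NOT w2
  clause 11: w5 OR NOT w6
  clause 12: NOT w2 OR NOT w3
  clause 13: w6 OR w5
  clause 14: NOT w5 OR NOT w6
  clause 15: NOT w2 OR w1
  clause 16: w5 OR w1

UNSATISFIABLE

Suppose w1 = true.
Unit clause (NOT w5) forces w5 = false.
Unit clause (NOT w4) forces w4 = false.
But (w4) is also a unit clause — contradiction.
That branch fails; take w1 = false instead.
Unit clause (NOT w5) forces w5 = false.
But (w5) is also a unit clause — contradiction.
Either choice for w1 ends in contradiction.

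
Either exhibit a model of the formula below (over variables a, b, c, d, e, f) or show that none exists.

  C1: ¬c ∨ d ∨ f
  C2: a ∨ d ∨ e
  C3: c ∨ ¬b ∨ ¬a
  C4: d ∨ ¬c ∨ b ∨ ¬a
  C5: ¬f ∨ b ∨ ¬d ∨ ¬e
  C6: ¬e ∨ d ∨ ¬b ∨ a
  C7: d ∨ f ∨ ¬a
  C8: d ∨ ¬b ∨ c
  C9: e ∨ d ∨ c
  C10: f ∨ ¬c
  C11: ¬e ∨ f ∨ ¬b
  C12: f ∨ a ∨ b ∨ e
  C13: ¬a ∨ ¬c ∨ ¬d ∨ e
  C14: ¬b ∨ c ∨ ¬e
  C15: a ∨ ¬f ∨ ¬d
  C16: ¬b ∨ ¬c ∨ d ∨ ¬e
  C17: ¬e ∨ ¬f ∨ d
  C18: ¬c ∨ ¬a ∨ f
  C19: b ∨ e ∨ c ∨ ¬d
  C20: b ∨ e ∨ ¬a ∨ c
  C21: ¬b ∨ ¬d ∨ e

Branch on f: set f = True.
Branch on a: set a = True.
Branch on c: set c = True.
Branch on d: set d = False.
(b) alone gives b = True.
(¬e) alone gives e = False.
Every clause now holds.

a: True, b: True, c: True, d: False, e: False, f: True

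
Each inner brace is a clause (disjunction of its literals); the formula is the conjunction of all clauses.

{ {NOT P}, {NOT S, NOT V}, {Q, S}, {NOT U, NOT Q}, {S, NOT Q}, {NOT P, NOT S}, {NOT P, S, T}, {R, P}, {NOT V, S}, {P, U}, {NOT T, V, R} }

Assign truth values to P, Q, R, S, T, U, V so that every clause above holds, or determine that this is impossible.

P=false; Q=false; R=true; S=true; T=false; U=true; V=false

Unit clause (NOT P) forces P = false.
Unit clause (R) forces R = true.
Unit clause (U) forces U = true.
Unit clause (NOT Q) forces Q = false.
Unit clause (S) forces S = true.
Unit clause (NOT V) forces V = false.
Every clause is now satisfied; T is unconstrained.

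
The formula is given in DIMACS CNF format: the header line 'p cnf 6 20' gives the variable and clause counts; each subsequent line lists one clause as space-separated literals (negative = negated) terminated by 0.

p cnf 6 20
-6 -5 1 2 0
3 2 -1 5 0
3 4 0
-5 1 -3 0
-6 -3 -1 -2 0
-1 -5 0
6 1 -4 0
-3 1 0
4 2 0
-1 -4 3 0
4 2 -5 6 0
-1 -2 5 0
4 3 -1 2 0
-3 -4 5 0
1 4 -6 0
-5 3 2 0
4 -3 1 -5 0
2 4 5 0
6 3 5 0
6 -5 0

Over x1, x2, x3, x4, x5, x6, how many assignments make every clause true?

There are 2^6 = 64 truth assignments over (x1, x2, x3, x4, x5, x6).
Split on x2. With x2 = True, the clauses containing x2 are satisfied and ¬x2 drops from the rest; 2 of the 2^5 = 32 assignments to the other variables satisfy what remains.
With x2 = False, by the same count on the reduced clause set, 1 assignment works.
(One model: x1=F, x2=F, x3=F, x4=T, x5=F, x6=T.)
Total: 2 + 1 = 3.

3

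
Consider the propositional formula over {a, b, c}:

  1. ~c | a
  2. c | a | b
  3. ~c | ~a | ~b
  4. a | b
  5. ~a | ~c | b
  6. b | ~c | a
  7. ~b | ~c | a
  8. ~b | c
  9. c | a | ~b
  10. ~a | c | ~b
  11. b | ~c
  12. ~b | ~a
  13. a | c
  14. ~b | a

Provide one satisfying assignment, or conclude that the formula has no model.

Try c = 0.
(~b) alone gives b = 0.
(a) alone gives a = 1.
Every clause now holds.

a: 1, b: 0, c: 0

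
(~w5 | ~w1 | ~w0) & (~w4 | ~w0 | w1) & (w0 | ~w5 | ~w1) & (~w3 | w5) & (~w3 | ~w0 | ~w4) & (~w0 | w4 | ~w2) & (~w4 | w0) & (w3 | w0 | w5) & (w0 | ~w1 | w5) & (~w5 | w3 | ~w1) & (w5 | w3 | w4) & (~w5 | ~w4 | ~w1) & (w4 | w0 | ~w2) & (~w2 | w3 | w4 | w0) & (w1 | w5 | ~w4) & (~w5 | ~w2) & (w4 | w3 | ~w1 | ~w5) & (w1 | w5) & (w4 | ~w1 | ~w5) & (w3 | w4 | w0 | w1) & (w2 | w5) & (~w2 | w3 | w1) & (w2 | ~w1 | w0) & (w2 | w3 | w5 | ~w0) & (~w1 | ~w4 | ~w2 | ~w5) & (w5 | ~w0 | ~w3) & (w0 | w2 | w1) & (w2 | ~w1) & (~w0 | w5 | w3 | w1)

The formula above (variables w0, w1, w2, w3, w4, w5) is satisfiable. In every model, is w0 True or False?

Suppose w0 = 0.
The clause (~w4) is unit, so w4 = 0.
The clause (~w2) is unit, so w2 = 0.
The clause (w5) is unit, so w5 = 1.
The clause (~w1) is unit, so w1 = 0.
Now (w1) is unsatisfied and unit — conflict.
So every satisfying assignment has w0 = True.

True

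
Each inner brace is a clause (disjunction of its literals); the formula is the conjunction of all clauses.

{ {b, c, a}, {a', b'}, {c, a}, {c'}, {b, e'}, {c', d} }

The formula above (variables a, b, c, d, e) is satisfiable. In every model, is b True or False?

False

Suppose b = 1.
From the singleton clause (a'), a = 0.
From the singleton clause (c), c = 1.
Now (c') is unsatisfied and unit — conflict.
So every satisfying assignment has b = False.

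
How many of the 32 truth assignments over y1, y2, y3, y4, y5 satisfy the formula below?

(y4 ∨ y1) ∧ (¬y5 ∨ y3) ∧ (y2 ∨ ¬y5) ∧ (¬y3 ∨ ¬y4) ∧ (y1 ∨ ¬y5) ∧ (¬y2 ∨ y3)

6

There are 2^5 = 32 truth assignments over (y1, y2, y3, y4, y5).
Split on y4. With y4 = True, the clauses containing y4 are satisfied and ¬y4 drops from the rest; 2 of the 2^4 = 16 assignments to the other variables satisfy what remains.
With y4 = False, by the same count on the reduced clause set, 4 assignments work.
Total: 2 + 4 = 6.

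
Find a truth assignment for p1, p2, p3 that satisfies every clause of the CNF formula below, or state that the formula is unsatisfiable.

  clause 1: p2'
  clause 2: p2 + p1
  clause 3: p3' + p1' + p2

The clause (p2') is unit, so p2 = 0.
The clause (p1) is unit, so p1 = 1.
The clause (p3') is unit, so p3 = 0.
This assignment satisfies each clause.

p1 ↦ 1, p2 ↦ 0, p3 ↦ 0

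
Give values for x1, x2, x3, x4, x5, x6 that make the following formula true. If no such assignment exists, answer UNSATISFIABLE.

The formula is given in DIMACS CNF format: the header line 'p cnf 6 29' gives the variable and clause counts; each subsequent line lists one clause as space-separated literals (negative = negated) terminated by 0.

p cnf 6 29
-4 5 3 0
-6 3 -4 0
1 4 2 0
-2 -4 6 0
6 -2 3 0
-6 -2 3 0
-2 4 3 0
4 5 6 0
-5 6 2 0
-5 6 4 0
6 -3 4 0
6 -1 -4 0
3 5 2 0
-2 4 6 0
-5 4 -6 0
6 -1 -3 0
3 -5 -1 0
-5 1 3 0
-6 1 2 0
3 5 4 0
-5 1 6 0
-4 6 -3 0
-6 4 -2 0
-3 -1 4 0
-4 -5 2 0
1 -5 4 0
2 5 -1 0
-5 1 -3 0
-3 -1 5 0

x1: True, x2: True, x3: True, x4: True, x5: True, x6: True

Try x4 = True.
Try x5 = True.
From the singleton clause (x2), x2 = True.
From the singleton clause (x6), x6 = True.
From the singleton clause (x3), x3 = True.
From the singleton clause (x1), x1 = True.
Every clause now holds.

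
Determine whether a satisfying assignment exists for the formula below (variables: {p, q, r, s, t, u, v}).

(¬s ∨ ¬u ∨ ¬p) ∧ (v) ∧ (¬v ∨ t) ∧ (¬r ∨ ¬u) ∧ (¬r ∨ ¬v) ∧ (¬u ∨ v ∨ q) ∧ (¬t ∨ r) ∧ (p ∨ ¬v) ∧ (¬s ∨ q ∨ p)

No, unsatisfiable

From the singleton clause (v), v = True.
From the singleton clause (t), t = True.
From the singleton clause (¬r), r = False.
That conflicts with the unit clause (r).
No assignment satisfies every clause.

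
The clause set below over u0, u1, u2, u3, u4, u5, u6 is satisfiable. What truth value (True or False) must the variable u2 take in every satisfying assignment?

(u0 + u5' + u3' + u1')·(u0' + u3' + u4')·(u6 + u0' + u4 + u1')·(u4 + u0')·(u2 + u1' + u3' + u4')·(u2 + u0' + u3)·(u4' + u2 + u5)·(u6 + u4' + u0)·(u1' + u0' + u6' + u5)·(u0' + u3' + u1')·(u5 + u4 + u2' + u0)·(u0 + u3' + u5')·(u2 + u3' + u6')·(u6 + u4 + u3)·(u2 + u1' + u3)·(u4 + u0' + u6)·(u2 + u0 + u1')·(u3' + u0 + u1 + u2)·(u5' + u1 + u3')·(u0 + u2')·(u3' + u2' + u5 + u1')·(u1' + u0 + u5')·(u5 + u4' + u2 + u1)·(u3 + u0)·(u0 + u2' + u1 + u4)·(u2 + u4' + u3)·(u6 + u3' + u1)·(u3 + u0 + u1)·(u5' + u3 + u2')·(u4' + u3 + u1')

True

Suppose u2 = 0.
Try u4 = 1.
From the singleton clause (u5), u5 = 1.
From the singleton clause (u3), u3 = 1.
From the singleton clause (u0'), u0 = 0.
Now (u0) is unsatisfied and unit — conflict.
That branch fails; take u4 = 0 instead.
From the singleton clause (u0'), u0 = 0.
From the singleton clause (u1'), u1 = 0.
From the singleton clause (u3'), u3 = 0.
Now (u3) is unsatisfied and unit — conflict.
Either choice for u4 ends in contradiction.
So every satisfying assignment has u2 = True.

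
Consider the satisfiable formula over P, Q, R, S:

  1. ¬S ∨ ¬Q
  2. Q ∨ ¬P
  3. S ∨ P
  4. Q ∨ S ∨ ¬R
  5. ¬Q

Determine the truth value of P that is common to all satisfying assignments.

Suppose P = True.
Unit clause (Q) forces Q = True.
That conflicts with the unit clause (¬Q).
So every satisfying assignment has P = False.

False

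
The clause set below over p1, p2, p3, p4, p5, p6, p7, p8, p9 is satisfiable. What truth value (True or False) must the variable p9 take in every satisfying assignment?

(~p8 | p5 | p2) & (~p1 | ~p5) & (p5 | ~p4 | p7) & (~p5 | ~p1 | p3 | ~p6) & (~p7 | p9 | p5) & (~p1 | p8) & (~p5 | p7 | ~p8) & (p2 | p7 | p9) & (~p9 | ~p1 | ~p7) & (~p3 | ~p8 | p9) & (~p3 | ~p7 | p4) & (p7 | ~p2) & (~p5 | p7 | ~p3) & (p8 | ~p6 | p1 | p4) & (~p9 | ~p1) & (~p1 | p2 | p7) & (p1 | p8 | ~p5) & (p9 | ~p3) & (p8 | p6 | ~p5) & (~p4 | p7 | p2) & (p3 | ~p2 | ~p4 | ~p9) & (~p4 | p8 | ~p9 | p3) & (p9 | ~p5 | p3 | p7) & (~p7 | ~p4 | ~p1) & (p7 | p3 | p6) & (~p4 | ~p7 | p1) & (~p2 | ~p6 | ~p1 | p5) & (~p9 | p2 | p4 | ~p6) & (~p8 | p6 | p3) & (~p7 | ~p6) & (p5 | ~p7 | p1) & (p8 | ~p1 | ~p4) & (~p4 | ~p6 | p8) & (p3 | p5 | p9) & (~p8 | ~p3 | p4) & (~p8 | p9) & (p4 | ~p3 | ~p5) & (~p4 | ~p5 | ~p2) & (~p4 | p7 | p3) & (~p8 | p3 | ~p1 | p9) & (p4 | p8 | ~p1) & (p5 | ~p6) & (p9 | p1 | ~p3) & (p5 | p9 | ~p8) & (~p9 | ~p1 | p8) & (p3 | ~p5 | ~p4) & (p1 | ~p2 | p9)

Suppose p9 = 0.
Unit clause (~p3) forces p3 = 0.
Unit clause (p5) forces p5 = 1.
Unit clause (~p1) forces p1 = 0.
Unit clause (p8) forces p8 = 1.
That conflicts with the unit clause (~p8).
So every satisfying assignment has p9 = True.

True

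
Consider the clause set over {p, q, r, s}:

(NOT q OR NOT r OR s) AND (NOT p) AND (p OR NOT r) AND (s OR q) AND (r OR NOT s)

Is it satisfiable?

The clause (NOT p) is unit, so p = false.
The clause (NOT r) is unit, so r = false.
The clause (NOT s) is unit, so s = false.
The clause (q) is unit, so q = true.
This assignment satisfies each clause.
A satisfying assignment: p ↦ false, q ↦ true, r ↦ false, s ↦ false.

Yes, satisfiable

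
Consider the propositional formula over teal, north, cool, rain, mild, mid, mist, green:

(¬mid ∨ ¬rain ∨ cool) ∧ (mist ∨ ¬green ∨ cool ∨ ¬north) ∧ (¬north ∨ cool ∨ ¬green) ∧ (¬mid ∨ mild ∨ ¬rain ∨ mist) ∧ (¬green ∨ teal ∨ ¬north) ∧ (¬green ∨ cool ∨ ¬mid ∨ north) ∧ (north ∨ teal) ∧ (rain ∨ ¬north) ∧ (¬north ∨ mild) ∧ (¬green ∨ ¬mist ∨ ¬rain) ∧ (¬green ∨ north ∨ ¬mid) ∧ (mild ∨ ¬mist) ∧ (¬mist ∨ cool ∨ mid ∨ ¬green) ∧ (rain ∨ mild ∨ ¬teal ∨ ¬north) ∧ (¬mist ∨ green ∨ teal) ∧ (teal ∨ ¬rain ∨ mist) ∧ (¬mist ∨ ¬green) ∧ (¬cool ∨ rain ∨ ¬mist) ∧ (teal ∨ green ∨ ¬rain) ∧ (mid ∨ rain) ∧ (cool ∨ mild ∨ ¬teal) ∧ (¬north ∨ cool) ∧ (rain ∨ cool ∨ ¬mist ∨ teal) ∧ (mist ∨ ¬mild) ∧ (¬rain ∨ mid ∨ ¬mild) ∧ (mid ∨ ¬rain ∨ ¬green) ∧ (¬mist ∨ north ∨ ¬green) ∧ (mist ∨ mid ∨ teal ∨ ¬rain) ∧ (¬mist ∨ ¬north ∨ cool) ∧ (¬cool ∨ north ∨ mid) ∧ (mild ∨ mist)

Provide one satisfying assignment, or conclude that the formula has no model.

Case north = False:
The clause (teal) is unit, so teal = True.
Case green = False:
Case mild = True:
The clause (mist) is unit, so mist = True.
Case cool = False:
Case mid = True:
The clause (¬rain) is unit, so rain = False.
This assignment satisfies each clause.

teal=True; north=False; cool=False; rain=False; mild=True; mid=True; mist=True; green=False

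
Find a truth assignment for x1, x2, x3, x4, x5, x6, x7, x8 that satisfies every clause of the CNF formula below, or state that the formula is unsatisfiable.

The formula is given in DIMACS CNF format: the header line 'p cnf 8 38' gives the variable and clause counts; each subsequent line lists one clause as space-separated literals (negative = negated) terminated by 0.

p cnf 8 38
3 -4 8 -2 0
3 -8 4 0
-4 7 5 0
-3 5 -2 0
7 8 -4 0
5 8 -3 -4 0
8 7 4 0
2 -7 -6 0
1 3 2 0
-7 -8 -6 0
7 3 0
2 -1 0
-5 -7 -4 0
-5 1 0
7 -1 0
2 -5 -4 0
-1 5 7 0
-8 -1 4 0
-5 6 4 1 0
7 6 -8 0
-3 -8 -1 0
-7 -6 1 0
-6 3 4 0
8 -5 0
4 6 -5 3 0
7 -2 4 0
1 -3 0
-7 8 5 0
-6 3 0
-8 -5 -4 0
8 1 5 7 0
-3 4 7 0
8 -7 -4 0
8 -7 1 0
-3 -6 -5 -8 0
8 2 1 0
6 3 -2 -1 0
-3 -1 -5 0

Try x7 = True.
Try x2 = True.
Try x3 = False.
(¬x6) alone gives x6 = False.
(¬x1) alone gives x1 = False.
(¬x5) alone gives x5 = False.
(x8) alone gives x8 = True.
(x4) alone gives x4 = True.
This assignment satisfies each clause.

x1: False,  x2: True,  x3: False,  x4: True,  x5: False,  x6: False,  x7: True,  x8: True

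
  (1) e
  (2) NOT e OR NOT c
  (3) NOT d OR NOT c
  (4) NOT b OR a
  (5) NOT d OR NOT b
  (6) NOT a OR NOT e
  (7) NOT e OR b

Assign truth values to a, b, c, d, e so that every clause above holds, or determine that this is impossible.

(e) alone gives e = true.
(NOT c) alone gives c = false.
(NOT a) alone gives a = false.
(NOT b) alone gives b = false.
Now (b) is unsatisfied and unit — conflict.

UNSATISFIABLE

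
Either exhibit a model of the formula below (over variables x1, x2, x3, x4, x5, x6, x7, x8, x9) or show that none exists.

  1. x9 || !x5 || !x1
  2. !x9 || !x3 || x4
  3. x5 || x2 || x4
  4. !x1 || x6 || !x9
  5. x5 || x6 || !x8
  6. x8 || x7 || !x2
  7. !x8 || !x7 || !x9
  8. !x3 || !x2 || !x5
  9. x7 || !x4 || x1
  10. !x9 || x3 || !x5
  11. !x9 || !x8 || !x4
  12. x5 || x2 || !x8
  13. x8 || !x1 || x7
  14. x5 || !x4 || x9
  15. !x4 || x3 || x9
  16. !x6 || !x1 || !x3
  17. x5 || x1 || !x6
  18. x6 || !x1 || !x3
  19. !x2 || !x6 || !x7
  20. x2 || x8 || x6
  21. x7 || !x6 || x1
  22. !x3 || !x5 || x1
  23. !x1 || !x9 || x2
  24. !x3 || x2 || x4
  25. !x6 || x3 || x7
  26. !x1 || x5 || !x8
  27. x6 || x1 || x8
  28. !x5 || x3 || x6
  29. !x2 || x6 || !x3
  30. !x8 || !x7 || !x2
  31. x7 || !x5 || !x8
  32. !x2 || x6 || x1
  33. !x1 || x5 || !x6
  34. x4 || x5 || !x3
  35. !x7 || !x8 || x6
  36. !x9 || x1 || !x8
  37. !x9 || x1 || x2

x1: false; x2: false; x3: false; x4: false; x5: true; x6: true; x7: true; x8: true; x9: false

Branch on x9: set x9 = false.
Branch on x5: set x5 = true.
(!x1) alone gives x1 = false.
(!x3) alone gives x3 = false.
(!x4) alone gives x4 = false.
(x6) alone gives x6 = true.
(x7) alone gives x7 = true.
(!x2) alone gives x2 = false.
No clause remains; x8 is free.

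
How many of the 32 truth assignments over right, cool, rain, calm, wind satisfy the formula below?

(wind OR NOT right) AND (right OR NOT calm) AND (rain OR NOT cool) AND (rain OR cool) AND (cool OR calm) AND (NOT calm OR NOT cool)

4

There are 2^5 = 32 truth assignments over (right, cool, rain, calm, wind).
Split on wind. With wind = true, the clauses containing wind are satisfied and NOT wind drops from the rest; 3 of the 2^4 = 16 assignments to the other variables satisfy what remains.
With wind = false, by the same count on the reduced clause set, 1 assignment works.
(One model: right=F, cool=T, rain=T, calm=F, wind=F.)
Total: 3 + 1 = 4.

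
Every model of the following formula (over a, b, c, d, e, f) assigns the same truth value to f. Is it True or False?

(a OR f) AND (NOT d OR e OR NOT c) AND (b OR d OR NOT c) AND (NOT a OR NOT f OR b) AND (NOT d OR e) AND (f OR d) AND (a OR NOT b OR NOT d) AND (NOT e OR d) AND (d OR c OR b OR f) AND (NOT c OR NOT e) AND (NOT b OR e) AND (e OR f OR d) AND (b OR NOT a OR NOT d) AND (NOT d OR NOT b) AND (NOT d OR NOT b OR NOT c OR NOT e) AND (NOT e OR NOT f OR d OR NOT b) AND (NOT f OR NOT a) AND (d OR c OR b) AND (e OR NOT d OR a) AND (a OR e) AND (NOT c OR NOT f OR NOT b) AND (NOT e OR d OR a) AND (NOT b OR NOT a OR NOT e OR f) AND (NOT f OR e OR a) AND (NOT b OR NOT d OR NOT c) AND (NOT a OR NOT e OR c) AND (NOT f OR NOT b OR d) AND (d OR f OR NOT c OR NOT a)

True

Suppose f = false.
Unit clause (a) forces a = true.
Unit clause (d) forces d = true.
Unit clause (e) forces e = true.
Unit clause (NOT c) forces c = false.
That conflicts with the unit clause (c).
So every satisfying assignment has f = True.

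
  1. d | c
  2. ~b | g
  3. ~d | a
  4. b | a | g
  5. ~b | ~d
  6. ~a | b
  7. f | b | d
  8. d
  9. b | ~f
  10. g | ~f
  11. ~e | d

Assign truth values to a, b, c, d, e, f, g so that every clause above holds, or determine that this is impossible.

Unit clause (d) forces d = 1.
Unit clause (a) forces a = 1.
Unit clause (~b) forces b = 0.
That conflicts with the unit clause (b).

UNSATISFIABLE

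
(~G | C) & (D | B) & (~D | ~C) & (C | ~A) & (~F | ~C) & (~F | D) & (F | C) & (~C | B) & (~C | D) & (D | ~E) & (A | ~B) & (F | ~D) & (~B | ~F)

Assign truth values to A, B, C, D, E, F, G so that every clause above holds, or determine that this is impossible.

A=0,  B=0,  C=0,  D=1,  E=0,  F=1,  G=0

Suppose G = 0.
Suppose D = 1.
The clause (~C) is unit, so C = 0.
The clause (~A) is unit, so A = 0.
The clause (F) is unit, so F = 1.
The clause (~B) is unit, so B = 0.
No clause remains; E is free.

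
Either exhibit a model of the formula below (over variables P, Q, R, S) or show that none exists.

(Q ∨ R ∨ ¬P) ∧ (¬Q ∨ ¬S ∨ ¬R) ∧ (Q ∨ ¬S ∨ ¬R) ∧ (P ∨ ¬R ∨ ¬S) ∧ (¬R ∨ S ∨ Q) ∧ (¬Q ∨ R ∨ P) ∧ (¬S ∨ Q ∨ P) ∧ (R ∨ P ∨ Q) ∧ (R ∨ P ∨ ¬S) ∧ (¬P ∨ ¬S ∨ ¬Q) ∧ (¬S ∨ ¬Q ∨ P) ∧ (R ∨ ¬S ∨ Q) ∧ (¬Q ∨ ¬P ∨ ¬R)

Try Q = True.
Try S = False.
Try R = True.
The clause (¬P) is unit, so P = False.
This assignment satisfies each clause.

P: False, Q: True, R: True, S: False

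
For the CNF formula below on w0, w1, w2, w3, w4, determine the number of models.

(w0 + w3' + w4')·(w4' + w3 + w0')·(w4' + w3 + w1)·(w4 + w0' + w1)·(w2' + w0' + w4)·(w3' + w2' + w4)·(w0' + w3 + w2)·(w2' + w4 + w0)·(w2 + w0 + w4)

7

There are 2^5 = 32 truth assignments over (w0, w1, w2, w3, w4).
Split on w0. With w0 = 1, the clauses containing w0 are satisfied and w0' drops from the rest; 5 of the 2^4 = 16 assignments to the other variables satisfy what remains.
With w0 = 0, by the same count on the reduced clause set, 2 assignments work.
Total: 5 + 2 = 7.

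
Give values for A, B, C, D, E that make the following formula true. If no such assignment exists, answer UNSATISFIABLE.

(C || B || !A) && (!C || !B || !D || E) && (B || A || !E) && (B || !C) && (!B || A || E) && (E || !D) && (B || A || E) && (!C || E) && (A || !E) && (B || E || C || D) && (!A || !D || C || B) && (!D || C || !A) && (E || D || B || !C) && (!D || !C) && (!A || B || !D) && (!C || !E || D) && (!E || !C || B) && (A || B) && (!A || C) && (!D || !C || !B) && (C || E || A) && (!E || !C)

UNSATISFIABLE

Try B = true.
Try A = true.
From the singleton clause (C), C = true.
From the singleton clause (E), E = true.
But (!E) is also a unit clause — contradiction.
Backtrack on A: now try A = false.
From the singleton clause (E), E = true.
But (!E) is also a unit clause — contradiction.
Either choice for A ends in contradiction.
Backtrack on B: now try B = false.
From the singleton clause (!C), C = false.
From the singleton clause (!A), A = false.
But (A) is also a unit clause — contradiction.
Either choice for B ends in contradiction.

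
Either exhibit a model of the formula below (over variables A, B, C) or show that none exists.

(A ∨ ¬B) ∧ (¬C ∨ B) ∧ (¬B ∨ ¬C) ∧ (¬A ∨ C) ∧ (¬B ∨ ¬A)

Try A = False.
From the singleton clause (¬B), B = False.
From the singleton clause (¬C), C = False.
This assignment satisfies each clause.

A ↦ False, B ↦ False, C ↦ False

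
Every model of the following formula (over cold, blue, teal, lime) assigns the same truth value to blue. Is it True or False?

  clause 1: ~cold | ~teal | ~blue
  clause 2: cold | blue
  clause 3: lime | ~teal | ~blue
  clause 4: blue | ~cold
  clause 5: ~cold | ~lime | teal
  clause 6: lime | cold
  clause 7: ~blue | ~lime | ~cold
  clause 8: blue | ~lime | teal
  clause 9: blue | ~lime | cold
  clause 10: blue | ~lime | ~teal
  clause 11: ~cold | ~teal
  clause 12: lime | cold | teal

True

Suppose blue = 0.
Unit clause (cold) forces cold = 1.
But (~cold) is also a unit clause — contradiction.
So every satisfying assignment has blue = True.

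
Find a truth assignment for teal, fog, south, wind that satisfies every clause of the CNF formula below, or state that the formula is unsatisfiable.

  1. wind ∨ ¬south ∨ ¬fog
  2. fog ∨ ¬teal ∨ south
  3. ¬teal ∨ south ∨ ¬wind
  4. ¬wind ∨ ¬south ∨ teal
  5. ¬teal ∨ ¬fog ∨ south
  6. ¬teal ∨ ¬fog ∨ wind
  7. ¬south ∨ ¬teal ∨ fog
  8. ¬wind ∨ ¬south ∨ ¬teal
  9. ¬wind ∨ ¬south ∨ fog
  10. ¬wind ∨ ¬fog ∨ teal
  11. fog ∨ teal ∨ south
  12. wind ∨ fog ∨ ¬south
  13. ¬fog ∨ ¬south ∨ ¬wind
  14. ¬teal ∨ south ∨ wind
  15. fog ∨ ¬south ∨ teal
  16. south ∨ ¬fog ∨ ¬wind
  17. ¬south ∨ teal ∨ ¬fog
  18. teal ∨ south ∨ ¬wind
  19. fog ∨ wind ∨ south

Case wind = False:
Case south = False:
Unit clause (¬teal) forces teal = False.
Unit clause (fog) forces fog = True.
This assignment satisfies each clause.

teal=False; fog=True; south=False; wind=False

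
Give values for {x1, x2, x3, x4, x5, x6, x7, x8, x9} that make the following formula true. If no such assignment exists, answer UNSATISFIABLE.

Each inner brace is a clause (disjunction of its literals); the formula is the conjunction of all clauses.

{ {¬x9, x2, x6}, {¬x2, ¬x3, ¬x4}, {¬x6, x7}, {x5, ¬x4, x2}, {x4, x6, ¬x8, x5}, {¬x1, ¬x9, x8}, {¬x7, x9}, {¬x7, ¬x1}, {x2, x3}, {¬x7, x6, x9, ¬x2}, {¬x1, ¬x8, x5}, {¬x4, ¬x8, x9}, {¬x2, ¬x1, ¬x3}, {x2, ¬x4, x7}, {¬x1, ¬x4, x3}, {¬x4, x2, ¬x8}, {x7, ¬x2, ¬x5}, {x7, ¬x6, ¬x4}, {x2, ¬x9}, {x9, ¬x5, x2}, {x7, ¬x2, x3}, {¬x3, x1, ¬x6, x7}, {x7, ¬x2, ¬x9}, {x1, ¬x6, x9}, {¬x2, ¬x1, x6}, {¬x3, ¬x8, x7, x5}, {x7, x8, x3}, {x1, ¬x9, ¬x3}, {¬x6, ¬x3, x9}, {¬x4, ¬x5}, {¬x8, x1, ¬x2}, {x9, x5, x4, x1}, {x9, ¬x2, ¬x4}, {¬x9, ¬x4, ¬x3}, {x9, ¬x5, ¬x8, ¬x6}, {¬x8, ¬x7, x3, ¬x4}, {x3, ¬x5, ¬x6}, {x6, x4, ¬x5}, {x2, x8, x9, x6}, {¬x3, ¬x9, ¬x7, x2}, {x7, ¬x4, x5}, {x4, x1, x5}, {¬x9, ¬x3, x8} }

x1=False, x2=True, x3=False, x4=True, x5=False, x6=True, x7=True, x8=False, x9=True

Case x6 = True:
Unit clause (x7) forces x7 = True.
Unit clause (x9) forces x9 = True.
Unit clause (¬x1) forces x1 = False.
Unit clause (x2) forces x2 = True.
Unit clause (¬x3) forces x3 = False.
Unit clause (¬x8) forces x8 = False.
Unit clause (¬x5) forces x5 = False.
Unit clause (x4) forces x4 = True.
All clauses are satisfied.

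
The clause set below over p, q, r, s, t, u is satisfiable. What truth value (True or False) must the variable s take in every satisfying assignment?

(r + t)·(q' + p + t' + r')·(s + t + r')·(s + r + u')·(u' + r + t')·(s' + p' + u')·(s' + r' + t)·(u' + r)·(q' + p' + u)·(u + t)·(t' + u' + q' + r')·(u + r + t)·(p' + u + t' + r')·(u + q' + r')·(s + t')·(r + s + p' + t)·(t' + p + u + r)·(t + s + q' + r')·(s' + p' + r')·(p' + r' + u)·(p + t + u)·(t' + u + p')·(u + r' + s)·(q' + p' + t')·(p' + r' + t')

Suppose s = 0.
From the singleton clause (t'), t = 0.
From the singleton clause (r), r = 1.
But (r') is also a unit clause — contradiction.
So every satisfying assignment has s = True.

True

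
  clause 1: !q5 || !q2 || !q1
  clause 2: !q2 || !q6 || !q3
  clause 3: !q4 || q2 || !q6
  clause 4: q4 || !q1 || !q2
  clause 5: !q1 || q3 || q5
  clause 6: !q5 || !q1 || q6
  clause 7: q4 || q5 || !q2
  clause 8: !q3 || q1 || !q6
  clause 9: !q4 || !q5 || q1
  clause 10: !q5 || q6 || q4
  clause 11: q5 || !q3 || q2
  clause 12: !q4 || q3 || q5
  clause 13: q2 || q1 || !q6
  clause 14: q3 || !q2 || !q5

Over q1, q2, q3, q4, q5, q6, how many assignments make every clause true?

There are 2^6 = 64 truth assignments over (q1, q2, q3, q4, q5, q6).
Split on q4. With q4 = true, the clauses containing q4 are satisfied and !q4 drops from the rest; 2 of the 2^5 = 32 assignments to the other variables satisfy what remains.
With q4 = false, by the same count on the reduced clause set, 3 assignments work.
(One model: q1=F, q2=F, q3=F, q4=F, q5=F, q6=F.)
Total: 2 + 3 = 5.

5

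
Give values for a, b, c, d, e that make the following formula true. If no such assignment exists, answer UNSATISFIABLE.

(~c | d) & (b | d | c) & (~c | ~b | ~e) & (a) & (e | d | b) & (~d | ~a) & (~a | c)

From the singleton clause (a), a = 1.
From the singleton clause (~d), d = 0.
From the singleton clause (~c), c = 0.
But (c) is also a unit clause — contradiction.

UNSATISFIABLE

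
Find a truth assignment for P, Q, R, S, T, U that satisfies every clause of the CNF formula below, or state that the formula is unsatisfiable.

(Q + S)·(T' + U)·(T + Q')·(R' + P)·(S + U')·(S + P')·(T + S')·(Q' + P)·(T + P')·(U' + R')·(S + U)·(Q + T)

P=0,  Q=0,  R=0,  S=1,  T=1,  U=1

Try Q = 0.
From the singleton clause (S), S = 1.
From the singleton clause (T), T = 1.
From the singleton clause (U), U = 1.
From the singleton clause (R'), R = 0.
No clause remains; P is free.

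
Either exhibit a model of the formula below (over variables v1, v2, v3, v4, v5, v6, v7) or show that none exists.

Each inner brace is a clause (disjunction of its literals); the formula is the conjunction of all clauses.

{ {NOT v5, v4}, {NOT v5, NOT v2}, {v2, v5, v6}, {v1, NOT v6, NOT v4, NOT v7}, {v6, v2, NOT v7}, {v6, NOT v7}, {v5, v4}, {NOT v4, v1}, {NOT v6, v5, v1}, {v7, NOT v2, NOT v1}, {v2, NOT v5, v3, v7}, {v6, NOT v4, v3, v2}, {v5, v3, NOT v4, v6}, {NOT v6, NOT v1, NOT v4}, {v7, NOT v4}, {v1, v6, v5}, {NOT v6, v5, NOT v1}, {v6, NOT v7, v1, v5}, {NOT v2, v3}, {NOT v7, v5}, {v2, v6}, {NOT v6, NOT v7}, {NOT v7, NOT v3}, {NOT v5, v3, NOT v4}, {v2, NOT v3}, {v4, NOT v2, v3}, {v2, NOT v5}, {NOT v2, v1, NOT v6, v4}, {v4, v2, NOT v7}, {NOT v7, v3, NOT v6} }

UNSATISFIABLE

Try v5 = false.
From the singleton clause (v4), v4 = true.
From the singleton clause (v1), v1 = true.
From the singleton clause (NOT v6), v6 = false.
From the singleton clause (v2), v2 = true.
From the singleton clause (NOT v7), v7 = false.
But (v7) is also a unit clause — contradiction.
Undo v5 and try v5 = true.
From the singleton clause (v4), v4 = true.
From the singleton clause (NOT v2), v2 = false.
But (v2) is also a unit clause — contradiction.
Either choice for v5 ends in contradiction.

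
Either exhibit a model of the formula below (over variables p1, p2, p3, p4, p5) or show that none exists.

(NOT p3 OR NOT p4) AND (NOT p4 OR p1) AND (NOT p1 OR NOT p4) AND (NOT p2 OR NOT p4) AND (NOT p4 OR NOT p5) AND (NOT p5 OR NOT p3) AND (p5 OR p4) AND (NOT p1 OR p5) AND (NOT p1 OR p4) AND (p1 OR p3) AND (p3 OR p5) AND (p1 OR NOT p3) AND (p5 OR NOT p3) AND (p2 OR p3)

Suppose p3 = false.
Unit clause (p1) forces p1 = true.
Unit clause (NOT p4) forces p4 = false.
But (p4) is also a unit clause — contradiction.
Backtrack on p3: now try p3 = true.
Unit clause (NOT p4) forces p4 = false.
Unit clause (NOT p5) forces p5 = false.
But (p5) is also a unit clause — contradiction.
Neither p3 = true nor p3 = false works.

UNSATISFIABLE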